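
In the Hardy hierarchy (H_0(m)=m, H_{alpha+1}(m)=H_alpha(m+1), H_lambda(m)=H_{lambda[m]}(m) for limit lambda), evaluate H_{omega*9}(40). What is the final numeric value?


H_{omega*9}(40):
For the Hardy hierarchy, H_{omega*k}(n) = 2^k * n.
2^9 = 512.
512 * 40 = 20480

20480


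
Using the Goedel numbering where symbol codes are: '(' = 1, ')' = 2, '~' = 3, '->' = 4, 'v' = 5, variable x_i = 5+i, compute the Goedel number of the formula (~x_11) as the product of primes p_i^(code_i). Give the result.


Formula: (~x_11)
Symbol codes: [1, 3, 16, 2]
Primes: [2, 3, 5, 7]
p_1^1 = 2^1 = 2
p_2^3 = 3^3 = 27
p_3^16 = 5^16 = 152587890625
p_4^2 = 7^2 = 49
Product = 403747558593750

403747558593750


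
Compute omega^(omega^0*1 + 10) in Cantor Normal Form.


omega^(omega^0*1 + 10):
omega^0 = 1, so the exponent is 1 + 10 = 11 (finite ordinal addition).
Result = omega^11, already a single CNF term.

omega^11


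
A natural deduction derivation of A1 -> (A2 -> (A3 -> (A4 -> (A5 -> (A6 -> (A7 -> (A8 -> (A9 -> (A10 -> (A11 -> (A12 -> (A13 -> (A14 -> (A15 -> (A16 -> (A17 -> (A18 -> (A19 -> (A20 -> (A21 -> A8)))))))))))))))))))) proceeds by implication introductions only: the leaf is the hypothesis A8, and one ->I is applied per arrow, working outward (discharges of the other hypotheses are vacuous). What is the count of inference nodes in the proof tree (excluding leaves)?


The formula has 21 arrows (->); its innermost consequent A8 is one of the antecedents,
so the proof starts from the hypothesis leaf A8 (not a rule application) and closes one arrow per ->I.
Building A1 -> (A2 -> (A3 -> (A4 -> (A5 -> (A6 -> (A7 -> (A8 -> (A9 -> (A10 -> (A11 -> (A12 -> (A13 -> (A14 -> (A15 -> (A16 -> (A17 -> (A18 -> (A19 -> (A20 -> (A21 -> A8)))))))))))))))))))) therefore takes 21 nested implication introductions.
Total inference nodes = 21

21


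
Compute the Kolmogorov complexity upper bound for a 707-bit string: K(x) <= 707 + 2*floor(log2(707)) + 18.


floor(log2(707)) = 9
2 * 9 = 18
K(x) <= 707 + 18 + 18 = 743

743


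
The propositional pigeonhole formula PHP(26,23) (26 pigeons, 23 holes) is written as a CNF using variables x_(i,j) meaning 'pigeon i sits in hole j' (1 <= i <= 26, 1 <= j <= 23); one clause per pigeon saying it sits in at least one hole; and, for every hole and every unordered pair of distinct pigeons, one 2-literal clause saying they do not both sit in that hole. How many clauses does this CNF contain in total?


PHP(26,23): 26 pigeons, 23 holes, 26*23 = 598 variables.
- pigeon clauses: one per pigeon -> 26 clauses
- hole clauses: 23 holes * C(26,2) = 23 * 325 -> 7475 clauses
Total clauses = 26 + 7475 = 7501

7501


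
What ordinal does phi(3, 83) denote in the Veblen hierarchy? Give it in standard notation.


phi(3, 83):
phi(3, beta) = eta_beta (the beta-th eta number, fixed point of zeta).
phi(3, 83) = eta_83

eta_83


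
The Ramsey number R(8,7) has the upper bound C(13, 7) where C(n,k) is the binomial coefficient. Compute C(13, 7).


R(8,7) <= C(8+7-2, 8-1) = C(13, 7)
C(13, 7) = 13! / (7! * 6!)
= 1716

1716


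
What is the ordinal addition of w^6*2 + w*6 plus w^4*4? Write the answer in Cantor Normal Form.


Ordinal addition (w^6*2 + w*6) + w^4*4:
alpha's leading term has exponent 6 > beta's exponent 4, so it survives.
alpha's tail term has exponent 1 < beta's exponent 4, so it is absorbed by beta.
In ordinal addition, any term followed by a strictly larger-exponent term is absorbed.
Result = w^6*2 + w^4*4

w^6*2 + w^4*4


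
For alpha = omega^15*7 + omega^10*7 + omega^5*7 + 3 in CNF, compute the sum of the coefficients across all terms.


CNF: omega^15*7 + omega^10*7 + omega^5*7 + 3
Coefficients: 7 + 7 + 7 + 3 = 24

24


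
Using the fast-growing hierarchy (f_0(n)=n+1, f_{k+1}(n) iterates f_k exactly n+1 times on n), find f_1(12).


f_1(12) = f_0^13(12)
f_0 adds 1 each time, applied 13 times.
f_1(12) = 12 + 13 = 25

25


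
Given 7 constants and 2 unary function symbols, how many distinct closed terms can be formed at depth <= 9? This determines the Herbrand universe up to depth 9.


Herbrand terms by depth:
Depth 0: 7 constants
Depth 1: 14 new terms (running total: 21)
Depth 2: 28 new terms (running total: 49)
Depth 3: 56 new terms (running total: 105)
Depth 4: 112 new terms (running total: 217)
Depth 5: 224 new terms (running total: 441)
Depth 6: 448 new terms (running total: 889)
Depth 7: 896 new terms (running total: 1785)
Depth 8: 1792 new terms (running total: 3577)
Depth 9: 3584 new terms (running total: 7161)
Total distinct ground terms = 7161

7161


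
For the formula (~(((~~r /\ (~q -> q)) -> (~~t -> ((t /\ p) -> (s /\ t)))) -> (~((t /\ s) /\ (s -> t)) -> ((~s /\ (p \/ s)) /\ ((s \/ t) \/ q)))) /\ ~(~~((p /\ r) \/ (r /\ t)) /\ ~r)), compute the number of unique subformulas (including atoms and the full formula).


Formula: (~(((~~r /\ (~q -> q)) -> (~~t -> ((t /\ p) -> (s /\ t)))) -> (~((t /\ s) /\ (s -> t)) -> ((~s /\ (p \/ s)) /\ ((s \/ t) \/ q)))) /\ ~(~~((p /\ r) \/ (r /\ t)) /\ ~r))
Subformulas found:
  1. r
  2. p
  3. q
  4. s
  5. t
  6. ~t
  7. ~s
  8. ~r
  9. ~q
  10. ~~t
  11. ~~r
  12. (s /\ t)
  13. (p /\ r)
  14. (s \/ t)
  15. (r /\ t)
  16. (s -> t)
  17. (t /\ s)
  18. (p \/ s)
  19. (t /\ p)
  20. (~q -> q)
  21. ((s \/ t) \/ q)
  22. (~s /\ (p \/ s))
  23. (~~r /\ (~q -> q))
  24. ((t /\ s) /\ (s -> t))
  25. ((p /\ r) \/ (r /\ t))
  26. ((t /\ p) -> (s /\ t))
  27. ~((p /\ r) \/ (r /\ t))
  28. ~((t /\ s) /\ (s -> t))
  29. ~~((p /\ r) \/ (r /\ t))
  30. (~~t -> ((t /\ p) -> (s /\ t)))
  31. (~~((p /\ r) \/ (r /\ t)) /\ ~r)
  32. ~(~~((p /\ r) \/ (r /\ t)) /\ ~r)
  33. ((~s /\ (p \/ s)) /\ ((s \/ t) \/ q))
  34. ((~~r /\ (~q -> q)) -> (~~t -> ((t /\ p) -> (s /\ t))))
  35. (~((t /\ s) /\ (s -> t)) -> ((~s /\ (p \/ s)) /\ ((s \/ t) \/ q)))
  36. (((~~r /\ (~q -> q)) -> (~~t -> ((t /\ p) -> (s /\ t)))) -> (~((t /\ s) /\ (s -> t)) -> ((~s /\ (p \/ s)) /\ ((s \/ t) \/ q))))
  37. ~(((~~r /\ (~q -> q)) -> (~~t -> ((t /\ p) -> (s /\ t)))) -> (~((t /\ s) /\ (s -> t)) -> ((~s /\ (p \/ s)) /\ ((s \/ t) \/ q))))
  38. (~(((~~r /\ (~q -> q)) -> (~~t -> ((t /\ p) -> (s /\ t)))) -> (~((t /\ s) /\ (s -> t)) -> ((~s /\ (p \/ s)) /\ ((s \/ t) \/ q)))) /\ ~(~~((p /\ r) \/ (r /\ t)) /\ ~r))
Total distinct subformulas = 38

38


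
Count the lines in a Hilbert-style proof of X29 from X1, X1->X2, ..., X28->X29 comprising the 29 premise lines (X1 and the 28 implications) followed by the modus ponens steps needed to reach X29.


We have 29 premise lines: X1 and 28 implications.
Each implication is detached once by MP, giving 28 MP lines.
29 premise lines + 28 MP lines = 57 total lines.

57


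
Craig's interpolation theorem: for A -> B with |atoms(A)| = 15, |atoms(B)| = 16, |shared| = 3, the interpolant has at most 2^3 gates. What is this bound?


Shared atoms = 3
Craig interpolant size bound = 2^3
= 8

8


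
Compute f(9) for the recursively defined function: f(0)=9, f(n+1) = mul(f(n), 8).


f(0) = 9
f(1) = mul(f(0), 8) = mul(9, 8) = 72
f(2) = mul(f(1), 8) = mul(72, 8) = 576
f(3) = mul(f(2), 8) = mul(576, 8) = 4608
f(4) = mul(f(3), 8) = mul(4608, 8) = 36864
f(5) = mul(f(4), 8) = mul(36864, 8) = 294912
f(6) = mul(f(5), 8) = mul(294912, 8) = 2359296
f(7) = mul(f(6), 8) = mul(2359296, 8) = 18874368
f(8) = mul(f(7), 8) = mul(18874368, 8) = 150994944
f(9) = mul(f(8), 8) = mul(150994944, 8) = 1207959552


1207959552


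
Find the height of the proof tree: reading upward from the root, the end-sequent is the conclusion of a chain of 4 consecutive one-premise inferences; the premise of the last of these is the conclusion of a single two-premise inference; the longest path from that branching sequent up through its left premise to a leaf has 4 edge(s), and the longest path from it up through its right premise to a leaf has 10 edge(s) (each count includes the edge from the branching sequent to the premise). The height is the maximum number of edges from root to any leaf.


Longest path through the left premise: 4 edges (measured from the branching sequent)
Longest path through the right premise: 10 edges
Height of the subtree rooted at the branching sequent: max(4, 10) = 10
The branching sequent sits 4 edges above the root (the chain of one-premise inferences), so height = 10 + 4 = 14

14


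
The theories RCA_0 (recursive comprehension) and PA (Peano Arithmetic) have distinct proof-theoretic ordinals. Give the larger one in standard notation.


Proof-theoretic ordinal of RCA_0 (recursive comprehension): omega^omega
Proof-theoretic ordinal of PA (Peano Arithmetic): epsilon_0
Comparing: omega^omega < epsilon_0.
The larger ordinal is epsilon_0 (from PA (Peano Arithmetic)).

epsilon_0


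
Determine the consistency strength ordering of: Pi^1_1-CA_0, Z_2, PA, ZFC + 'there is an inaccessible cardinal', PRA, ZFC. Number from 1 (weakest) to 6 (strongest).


Ordering by consistency strength:
1. PRA
2. PA
3. Pi^1_1-CA_0
4. Z_2
5. ZFC
6. ZFC + 'there is an inaccessible cardinal'


Pi^1_1-CA_0=3, Z_2=4, PA=2, ZFC + 'there is an inaccessible cardinal'=6, PRA=1, ZFC=5


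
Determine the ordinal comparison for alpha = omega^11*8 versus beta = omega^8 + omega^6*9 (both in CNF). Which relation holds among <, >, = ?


Compare term by term from highest exponent:
alpha = omega^11*8
beta = omega^8 + omega^6*9
Term 1: alpha has omega^11*8, beta has omega^8*1
Term 2: alpha has omega^0*0, beta has omega^6*9
Result: alpha > beta

alpha > beta


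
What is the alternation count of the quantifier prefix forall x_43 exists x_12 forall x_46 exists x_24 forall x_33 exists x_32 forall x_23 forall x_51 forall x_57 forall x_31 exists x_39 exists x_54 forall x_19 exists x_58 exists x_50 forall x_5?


Walk the prefix and count type changes:
  position 1: forall -> exists <-- alternation
  position 2: exists -> forall <-- alternation
  position 3: forall -> exists <-- alternation
  position 4: exists -> forall <-- alternation
  position 5: forall -> exists <-- alternation
  position 6: exists -> forall <-- alternation
  position 7: forall -> forall
  position 8: forall -> forall
  position 9: forall -> forall
  position 10: forall -> exists <-- alternation
  position 11: exists -> exists
  position 12: exists -> forall <-- alternation
  position 13: forall -> exists <-- alternation
  position 14: exists -> exists
  position 15: exists -> forall <-- alternation
Total alternations = 10

10


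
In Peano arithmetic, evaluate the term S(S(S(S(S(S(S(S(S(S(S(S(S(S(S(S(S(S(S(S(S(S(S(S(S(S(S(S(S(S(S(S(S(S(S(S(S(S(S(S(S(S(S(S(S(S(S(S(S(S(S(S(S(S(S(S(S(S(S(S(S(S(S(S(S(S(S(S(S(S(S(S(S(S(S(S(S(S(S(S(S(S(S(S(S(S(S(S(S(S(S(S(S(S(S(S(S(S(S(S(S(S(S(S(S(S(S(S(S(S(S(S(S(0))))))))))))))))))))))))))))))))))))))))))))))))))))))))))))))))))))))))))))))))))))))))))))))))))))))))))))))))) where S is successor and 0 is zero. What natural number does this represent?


Counting successors applied to 0:
113 applications of S to 0 = 113

113


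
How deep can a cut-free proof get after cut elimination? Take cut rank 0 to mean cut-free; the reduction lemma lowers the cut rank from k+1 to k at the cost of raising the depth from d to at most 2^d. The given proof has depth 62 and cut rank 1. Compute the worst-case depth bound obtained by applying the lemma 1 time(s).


Each rank reduction sends depth d to at most 2^d; cut rank r needs r reductions.
2_0(62) = 62
2_1(62) = 2^62 = 4611686018427387904
Cut-free depth bound = 4611686018427387904

4611686018427387904


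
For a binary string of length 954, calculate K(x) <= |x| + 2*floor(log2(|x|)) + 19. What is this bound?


floor(log2(954)) = 9
2 * 9 = 18
K(x) <= 954 + 18 + 19 = 991

991


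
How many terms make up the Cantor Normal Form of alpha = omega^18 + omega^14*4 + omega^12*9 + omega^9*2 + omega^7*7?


CNF: omega^18 + omega^14*4 + omega^12*9 + omega^9*2 + omega^7*7
Count the summands separated by '+':
  term 1: omega^18
  term 2: omega^14*4
  term 3: omega^12*9
  term 4: omega^9*2
  term 5: omega^7*7
Total terms = 5

5


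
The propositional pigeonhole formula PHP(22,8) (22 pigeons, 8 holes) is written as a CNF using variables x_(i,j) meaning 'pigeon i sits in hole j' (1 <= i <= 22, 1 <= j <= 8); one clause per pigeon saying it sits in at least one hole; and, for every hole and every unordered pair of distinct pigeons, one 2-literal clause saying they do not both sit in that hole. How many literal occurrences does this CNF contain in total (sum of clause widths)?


PHP(22,8): 22 pigeons, 8 holes, 22*8 = 176 variables.
- pigeon clauses: one per pigeon -> 22 clauses of width 8 -> 176 literals
- hole clauses: 8 holes * C(22,2) = 8 * 231 -> 1848 clauses of width 2 -> 3696 literals
Total literal occurrences = 176 + 3696 = 3872

3872


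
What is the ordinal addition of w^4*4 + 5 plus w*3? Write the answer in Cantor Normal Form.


Ordinal addition (w^4*4 + 5) + w*3:
alpha's leading term has exponent 4 > beta's exponent 1, so it survives.
alpha's tail term has exponent 0 < beta's exponent 1, so it is absorbed by beta.
In ordinal addition, any term followed by a strictly larger-exponent term is absorbed.
Result = w^4*4 + w*3

w^4*4 + w*3


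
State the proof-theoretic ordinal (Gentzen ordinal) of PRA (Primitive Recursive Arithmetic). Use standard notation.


The proof-theoretic ordinal of PRA (Primitive Recursive Arithmetic) is a standard result in ordinal analysis.
This ordinal is the supremum of order types of primitive recursive well-orderings
that the theory can prove to be well-ordered.
For PRA (Primitive Recursive Arithmetic), the proof-theoretic ordinal is omega^omega.

omega^omega


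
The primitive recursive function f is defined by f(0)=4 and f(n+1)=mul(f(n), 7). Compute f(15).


f(0) = 4
f(1) = mul(f(0), 7) = mul(4, 7) = 28
f(2) = mul(f(1), 7) = mul(28, 7) = 196
f(3) = mul(f(2), 7) = mul(196, 7) = 1372
f(4) = mul(f(3), 7) = mul(1372, 7) = 9604
f(5) = mul(f(4), 7) = mul(9604, 7) = 67228
f(6) = mul(f(5), 7) = mul(67228, 7) = 470596
f(7) = mul(f(6), 7) = mul(470596, 7) = 3294172
f(8) = mul(f(7), 7) = mul(3294172, 7) = 23059204
f(9) = mul(f(8), 7) = mul(23059204, 7) = 161414428
f(10) = mul(f(9), 7) = mul(161414428, 7) = 1129900996
f(11) = mul(f(10), 7) = mul(1129900996, 7) = 7909306972
f(12) = mul(f(11), 7) = mul(7909306972, 7) = 55365148804
f(13) = mul(f(12), 7) = mul(55365148804, 7) = 387556041628
f(14) = mul(f(13), 7) = mul(387556041628, 7) = 2712892291396
f(15) = mul(f(14), 7) = mul(2712892291396, 7) = 18990246039772


18990246039772


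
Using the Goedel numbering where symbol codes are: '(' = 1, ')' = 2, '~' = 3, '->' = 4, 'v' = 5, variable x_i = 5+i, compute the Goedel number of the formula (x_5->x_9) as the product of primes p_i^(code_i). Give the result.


Formula: (x_5->x_9)
Symbol codes: [1, 10, 4, 14, 2]
Primes: [2, 3, 5, 7, 11]
p_1^1 = 2^1 = 2
p_2^10 = 3^10 = 59049
p_3^4 = 5^4 = 625
p_4^14 = 7^14 = 678223072849
p_5^2 = 11^2 = 121
Product = 6057319627084915901250

6057319627084915901250


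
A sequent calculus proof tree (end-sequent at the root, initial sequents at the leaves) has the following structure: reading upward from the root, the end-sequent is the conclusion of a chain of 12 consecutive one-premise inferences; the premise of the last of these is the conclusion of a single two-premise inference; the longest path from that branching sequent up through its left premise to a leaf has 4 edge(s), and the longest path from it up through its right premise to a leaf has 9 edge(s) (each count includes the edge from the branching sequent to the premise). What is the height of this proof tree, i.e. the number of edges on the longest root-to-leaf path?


Longest path through the left premise: 4 edges (measured from the branching sequent)
Longest path through the right premise: 9 edges
Height of the subtree rooted at the branching sequent: max(4, 9) = 9
The branching sequent sits 12 edges above the root (the chain of one-premise inferences), so height = 9 + 12 = 21

21


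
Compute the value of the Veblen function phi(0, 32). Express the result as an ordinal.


phi(0, 32):
phi(0, beta) = omega^beta by definition.
phi(0, 32) = omega^32

omega^32


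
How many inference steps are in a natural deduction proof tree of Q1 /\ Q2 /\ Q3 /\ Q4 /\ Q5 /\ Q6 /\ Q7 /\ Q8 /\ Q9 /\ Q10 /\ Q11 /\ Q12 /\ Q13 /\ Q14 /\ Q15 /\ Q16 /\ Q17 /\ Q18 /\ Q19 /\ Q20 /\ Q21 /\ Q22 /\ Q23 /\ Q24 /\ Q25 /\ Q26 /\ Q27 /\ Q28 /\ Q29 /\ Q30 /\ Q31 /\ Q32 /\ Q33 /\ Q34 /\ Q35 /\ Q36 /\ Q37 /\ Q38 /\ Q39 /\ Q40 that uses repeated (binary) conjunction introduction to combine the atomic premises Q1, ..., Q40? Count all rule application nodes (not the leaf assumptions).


The target conjunction has 40 conjuncts, i.e. 39 binary /\ connectives.
Each conjunction-intro joins two pieces, so 40 atoms require 40-1 = 39 applications.
Total inference nodes = 39

39


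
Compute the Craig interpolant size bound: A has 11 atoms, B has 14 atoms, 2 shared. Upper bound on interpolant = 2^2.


Shared atoms = 2
Craig interpolant size bound = 2^2
= 4

4


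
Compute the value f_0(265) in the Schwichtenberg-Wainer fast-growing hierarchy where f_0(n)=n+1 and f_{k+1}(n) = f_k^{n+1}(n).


f_0(265) = 265 + 1 = 266

266


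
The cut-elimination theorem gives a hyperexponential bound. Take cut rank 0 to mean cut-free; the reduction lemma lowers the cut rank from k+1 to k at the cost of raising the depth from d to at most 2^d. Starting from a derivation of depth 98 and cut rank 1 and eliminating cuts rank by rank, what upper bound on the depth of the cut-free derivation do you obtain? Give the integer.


Each rank reduction sends depth d to at most 2^d; cut rank r needs r reductions.
2_0(98) = 98
2_1(98) = 2^98 = 316912650057057350374175801344
Cut-free depth bound = 316912650057057350374175801344

316912650057057350374175801344


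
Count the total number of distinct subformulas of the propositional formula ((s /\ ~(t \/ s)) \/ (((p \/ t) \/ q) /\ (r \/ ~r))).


Formula: ((s /\ ~(t \/ s)) \/ (((p \/ t) \/ q) /\ (r \/ ~r)))
Subformulas found:
  1. q
  2. s
  3. r
  4. t
  5. p
  6. ~r
  7. (p \/ t)
  8. (t \/ s)
  9. (r \/ ~r)
  10. ~(t \/ s)
  11. ((p \/ t) \/ q)
  12. (s /\ ~(t \/ s))
  13. (((p \/ t) \/ q) /\ (r \/ ~r))
  14. ((s /\ ~(t \/ s)) \/ (((p \/ t) \/ q) /\ (r \/ ~r)))
Total distinct subformulas = 14

14


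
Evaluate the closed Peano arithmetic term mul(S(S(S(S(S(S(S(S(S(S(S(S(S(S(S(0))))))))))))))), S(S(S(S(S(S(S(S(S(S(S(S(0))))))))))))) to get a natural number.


mul(S^15(0), S^12(0)):
S^15(0) = 15
S^12(0) = 12
15 * 12 = 180

180


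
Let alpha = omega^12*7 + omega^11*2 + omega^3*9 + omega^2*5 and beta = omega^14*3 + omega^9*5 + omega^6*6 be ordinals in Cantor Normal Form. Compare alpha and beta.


Compare term by term from highest exponent:
alpha = omega^12*7 + omega^11*2 + omega^3*9 + omega^2*5
beta = omega^14*3 + omega^9*5 + omega^6*6
Term 1: alpha has omega^12*7, beta has omega^14*3
Term 2: alpha has omega^11*2, beta has omega^9*5
Term 3: alpha has omega^3*9, beta has omega^6*6
Term 4: alpha has omega^2*5, beta has omega^0*0
Result: alpha < beta

alpha < beta


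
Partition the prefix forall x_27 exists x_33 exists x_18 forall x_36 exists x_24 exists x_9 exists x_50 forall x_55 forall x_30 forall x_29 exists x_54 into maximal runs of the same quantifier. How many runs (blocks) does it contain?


Alternations = 5.
Blocks = alternations + 1 = 6

6


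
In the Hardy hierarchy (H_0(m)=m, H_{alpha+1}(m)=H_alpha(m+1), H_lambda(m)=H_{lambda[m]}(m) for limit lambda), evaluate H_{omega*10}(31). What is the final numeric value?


H_{omega*10}(31):
For the Hardy hierarchy, H_{omega*k}(n) = 2^k * n.
2^10 = 1024.
1024 * 31 = 31744

31744


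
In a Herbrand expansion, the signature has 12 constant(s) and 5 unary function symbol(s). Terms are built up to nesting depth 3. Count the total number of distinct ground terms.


Herbrand terms by depth:
Depth 0: 12 constants
Depth 1: 60 new terms (running total: 72)
Depth 2: 300 new terms (running total: 372)
Depth 3: 1500 new terms (running total: 1872)
Total distinct ground terms = 1872

1872


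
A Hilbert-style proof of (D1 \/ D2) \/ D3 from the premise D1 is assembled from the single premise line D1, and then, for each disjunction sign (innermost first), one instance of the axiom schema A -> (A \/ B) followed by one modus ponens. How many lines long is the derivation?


Building the left-nested 3-ary disjunction from D1:
- 1 premise line (D1)
- 3 disjuncts means 2 disjunction signs; each needs 1 axiom instance + 1 MP = 2 lines: 2 * 2 = 4
Total = 1 + 4 = 5 lines.

5


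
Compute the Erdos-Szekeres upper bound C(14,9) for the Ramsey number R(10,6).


R(10,6) <= C(10+6-2, 10-1) = C(14, 9)
C(14, 9) = 14! / (9! * 5!)
= 2002

2002


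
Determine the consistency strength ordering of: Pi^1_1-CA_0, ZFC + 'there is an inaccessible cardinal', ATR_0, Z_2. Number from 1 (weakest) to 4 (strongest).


Ordering by consistency strength:
1. ATR_0
2. Pi^1_1-CA_0
3. Z_2
4. ZFC + 'there is an inaccessible cardinal'


Pi^1_1-CA_0=2, ZFC + 'there is an inaccessible cardinal'=4, ATR_0=1, Z_2=3


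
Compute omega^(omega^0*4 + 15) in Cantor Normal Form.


omega^(omega^0*4 + 15):
omega^0 = 1, so the exponent is 4 + 15 = 19 (finite ordinal addition).
Result = omega^19, already a single CNF term.

omega^19


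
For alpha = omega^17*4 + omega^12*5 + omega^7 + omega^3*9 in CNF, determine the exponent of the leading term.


CNF: omega^17*4 + omega^12*5 + omega^7 + omega^3*9
The leading term is omega^17*4, which has exponent 17.

17


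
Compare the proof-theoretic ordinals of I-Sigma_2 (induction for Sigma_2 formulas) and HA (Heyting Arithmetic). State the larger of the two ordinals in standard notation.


Proof-theoretic ordinal of I-Sigma_2 (induction for Sigma_2 formulas): omega^(omega^omega)
Proof-theoretic ordinal of HA (Heyting Arithmetic): epsilon_0
Comparing: omega^(omega^omega) < epsilon_0.
The larger ordinal is epsilon_0 (from HA (Heyting Arithmetic)).

epsilon_0


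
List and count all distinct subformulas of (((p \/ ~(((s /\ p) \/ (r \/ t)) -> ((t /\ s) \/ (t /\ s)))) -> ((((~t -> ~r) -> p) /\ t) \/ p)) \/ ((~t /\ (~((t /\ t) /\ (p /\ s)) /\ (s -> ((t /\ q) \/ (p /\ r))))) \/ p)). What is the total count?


Formula: (((p \/ ~(((s /\ p) \/ (r \/ t)) -> ((t /\ s) \/ (t /\ s)))) -> ((((~t -> ~r) -> p) /\ t) \/ p)) \/ ((~t /\ (~((t /\ t) /\ (p /\ s)) /\ (s -> ((t /\ q) \/ (p /\ r))))) \/ p))
Subformulas found:
  1. r
  2. q
  3. s
  4. t
  5. p
  6. ~t
  7. ~r
  8. (p /\ s)
  9. (s /\ p)
  10. (r \/ t)
  11. (t /\ t)
  12. (t /\ s)
  13. (p /\ r)
  14. (t /\ q)
  15. (~t -> ~r)
  16. ((~t -> ~r) -> p)
  17. ((t /\ t) /\ (p /\ s))
  18. ((t /\ q) \/ (p /\ r))
  19. ((t /\ s) \/ (t /\ s))
  20. ((s /\ p) \/ (r \/ t))
  21. ~((t /\ t) /\ (p /\ s))
  22. (((~t -> ~r) -> p) /\ t)
  23. (s -> ((t /\ q) \/ (p /\ r)))
  24. ((((~t -> ~r) -> p) /\ t) \/ p)
  25. (((s /\ p) \/ (r \/ t)) -> ((t /\ s) \/ (t /\ s)))
  26. ~(((s /\ p) \/ (r \/ t)) -> ((t /\ s) \/ (t /\ s)))
  27. (~((t /\ t) /\ (p /\ s)) /\ (s -> ((t /\ q) \/ (p /\ r))))
  28. (p \/ ~(((s /\ p) \/ (r \/ t)) -> ((t /\ s) \/ (t /\ s))))
  29. (~t /\ (~((t /\ t) /\ (p /\ s)) /\ (s -> ((t /\ q) \/ (p /\ r)))))
  30. ((~t /\ (~((t /\ t) /\ (p /\ s)) /\ (s -> ((t /\ q) \/ (p /\ r))))) \/ p)
  31. ((p \/ ~(((s /\ p) \/ (r \/ t)) -> ((t /\ s) \/ (t /\ s)))) -> ((((~t -> ~r) -> p) /\ t) \/ p))
  32. (((p \/ ~(((s /\ p) \/ (r \/ t)) -> ((t /\ s) \/ (t /\ s)))) -> ((((~t -> ~r) -> p) /\ t) \/ p)) \/ ((~t /\ (~((t /\ t) /\ (p /\ s)) /\ (s -> ((t /\ q) \/ (p /\ r))))) \/ p))
Total distinct subformulas = 32

32


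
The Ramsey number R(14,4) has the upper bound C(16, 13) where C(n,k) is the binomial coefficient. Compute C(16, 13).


R(14,4) <= C(14+4-2, 14-1) = C(16, 13)
C(16, 13) = 16! / (13! * 3!)
= 560

560


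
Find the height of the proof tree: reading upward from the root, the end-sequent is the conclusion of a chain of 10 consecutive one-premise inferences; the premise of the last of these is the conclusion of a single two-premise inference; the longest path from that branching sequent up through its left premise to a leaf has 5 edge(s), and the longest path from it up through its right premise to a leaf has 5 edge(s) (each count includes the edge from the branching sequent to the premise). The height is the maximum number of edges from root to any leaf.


Longest path through the left premise: 5 edges (measured from the branching sequent)
Longest path through the right premise: 5 edges
Height of the subtree rooted at the branching sequent: max(5, 5) = 5
The branching sequent sits 10 edges above the root (the chain of one-premise inferences), so height = 5 + 10 = 15

15


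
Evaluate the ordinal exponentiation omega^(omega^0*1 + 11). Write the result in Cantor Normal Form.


omega^(omega^0*1 + 11):
omega^0 = 1, so the exponent is 1 + 11 = 12 (finite ordinal addition).
Result = omega^12, already a single CNF term.

omega^12


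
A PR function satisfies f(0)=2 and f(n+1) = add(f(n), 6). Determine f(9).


f(0) = 2
f(1) = add(f(0), 6) = add(2, 6) = 8
f(2) = add(f(1), 6) = add(8, 6) = 14
f(3) = add(f(2), 6) = add(14, 6) = 20
f(4) = add(f(3), 6) = add(20, 6) = 26
f(5) = add(f(4), 6) = add(26, 6) = 32
f(6) = add(f(5), 6) = add(32, 6) = 38
f(7) = add(f(6), 6) = add(38, 6) = 44
f(8) = add(f(7), 6) = add(44, 6) = 50
f(9) = add(f(8), 6) = add(50, 6) = 56


56


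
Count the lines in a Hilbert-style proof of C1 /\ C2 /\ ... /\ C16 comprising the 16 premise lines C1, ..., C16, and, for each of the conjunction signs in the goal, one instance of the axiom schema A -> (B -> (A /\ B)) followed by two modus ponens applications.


Conjoining 16 premises:
- 16 premise lines
- the goal has 15 conjunction signs; each costs 1 axiom instance + 2 MP = 3 lines: 3 * 15 = 45
Total = 16 + 45 = 61 lines.

61


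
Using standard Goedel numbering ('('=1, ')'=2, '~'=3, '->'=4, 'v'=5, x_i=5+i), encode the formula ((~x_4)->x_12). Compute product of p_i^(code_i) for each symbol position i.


Formula: ((~x_4)->x_12)
Symbol codes: [1, 1, 3, 9, 2, 4, 17, 2]
Primes: [2, 3, 5, 7, 11, 13, 17, 19]
p_1^1 = 2^1 = 2
p_2^1 = 3^1 = 3
p_3^3 = 5^3 = 125
p_4^9 = 7^9 = 40353607
p_5^2 = 11^2 = 121
p_6^4 = 13^4 = 28561
p_7^17 = 17^17 = 827240261886336764177
p_8^2 = 19^2 = 361
Product = 31234982603556127509010909862607255749250

31234982603556127509010909862607255749250


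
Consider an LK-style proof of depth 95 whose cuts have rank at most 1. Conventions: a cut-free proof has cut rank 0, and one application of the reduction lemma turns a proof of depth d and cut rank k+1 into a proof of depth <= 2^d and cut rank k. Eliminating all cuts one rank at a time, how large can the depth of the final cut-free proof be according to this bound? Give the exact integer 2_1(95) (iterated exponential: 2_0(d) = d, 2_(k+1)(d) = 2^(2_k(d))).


Each rank reduction sends depth d to at most 2^d; cut rank r needs r reductions.
2_0(95) = 95
2_1(95) = 2^95 = 39614081257132168796771975168
Cut-free depth bound = 39614081257132168796771975168

39614081257132168796771975168


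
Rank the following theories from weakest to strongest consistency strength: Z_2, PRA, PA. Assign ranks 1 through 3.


Ordering by consistency strength:
1. PRA
2. PA
3. Z_2


Z_2=3, PRA=1, PA=2


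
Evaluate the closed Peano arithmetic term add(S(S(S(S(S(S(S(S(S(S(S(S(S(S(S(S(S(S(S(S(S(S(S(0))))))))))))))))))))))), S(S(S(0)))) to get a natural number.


add(S^23(0), S^3(0)):
S^23(0) = 23
S^3(0) = 3
23 + 3 = 26

26


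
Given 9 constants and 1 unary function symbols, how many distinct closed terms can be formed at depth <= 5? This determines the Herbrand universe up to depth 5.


Herbrand terms by depth:
Depth 0: 9 constants
Depth 1: 9 new terms (running total: 18)
Depth 2: 9 new terms (running total: 27)
Depth 3: 9 new terms (running total: 36)
Depth 4: 9 new terms (running total: 45)
Depth 5: 9 new terms (running total: 54)
Total distinct ground terms = 54

54


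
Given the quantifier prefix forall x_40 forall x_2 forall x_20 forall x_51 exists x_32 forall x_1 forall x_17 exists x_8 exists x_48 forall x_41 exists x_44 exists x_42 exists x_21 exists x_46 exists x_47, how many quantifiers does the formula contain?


Quantifier prefix has 15 quantifier symbols.
Quantifier depth = 15

15


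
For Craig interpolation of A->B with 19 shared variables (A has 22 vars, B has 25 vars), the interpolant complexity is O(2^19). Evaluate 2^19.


Shared atoms = 19
Craig interpolant size bound = 2^19
= 524288

524288


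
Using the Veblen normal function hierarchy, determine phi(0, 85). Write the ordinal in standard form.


phi(0, 85):
phi(0, beta) = omega^beta by definition.
phi(0, 85) = omega^85

omega^85


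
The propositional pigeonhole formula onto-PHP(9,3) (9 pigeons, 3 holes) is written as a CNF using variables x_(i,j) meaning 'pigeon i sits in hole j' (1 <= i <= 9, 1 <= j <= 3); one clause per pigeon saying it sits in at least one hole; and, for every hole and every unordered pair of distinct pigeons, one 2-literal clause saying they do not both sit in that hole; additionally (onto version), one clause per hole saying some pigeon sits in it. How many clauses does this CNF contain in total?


onto-PHP(9,3): 9 pigeons, 3 holes, 9*3 = 27 variables.
- pigeon clauses: one per pigeon -> 9 clauses
- hole clauses: 3 holes * C(9,2) = 3 * 36 -> 108 clauses
- onto clauses: one per hole -> 3 clauses
Total clauses = 9 + 108 + 3 = 120

120


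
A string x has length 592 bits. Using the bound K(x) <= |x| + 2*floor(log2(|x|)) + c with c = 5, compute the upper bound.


floor(log2(592)) = 9
2 * 9 = 18
K(x) <= 592 + 18 + 5 = 615

615


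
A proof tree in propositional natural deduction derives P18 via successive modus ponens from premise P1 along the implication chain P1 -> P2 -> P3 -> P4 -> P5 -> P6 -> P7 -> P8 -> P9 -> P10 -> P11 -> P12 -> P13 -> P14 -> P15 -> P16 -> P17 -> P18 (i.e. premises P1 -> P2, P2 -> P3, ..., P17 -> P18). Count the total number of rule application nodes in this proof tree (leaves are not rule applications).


We have a chain: P1 -> P2 -> P3 -> P4 -> P5 -> P6 -> P7 -> P8 -> P9 -> P10 -> P11 -> P12 -> P13 -> P14 -> P15 -> P16 -> P17 -> P18.
Each modus ponens application produces the next variable.
The chain has 18 propositions, so 18-1 = 17 modus ponens steps.
Total inference nodes = 17

17


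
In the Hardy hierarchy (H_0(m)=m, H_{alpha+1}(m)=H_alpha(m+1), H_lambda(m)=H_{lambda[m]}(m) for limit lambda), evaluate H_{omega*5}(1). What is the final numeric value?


H_{omega*5}(1):
For the Hardy hierarchy, H_{omega*k}(n) = 2^k * n.
2^5 = 32.
32 * 1 = 32

32


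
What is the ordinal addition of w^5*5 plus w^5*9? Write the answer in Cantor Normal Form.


Ordinal addition w^5*5 + w^5*9:
Both terms have the same exponent 5.
w^e*c + w^e*d = w^e*(c+d).
Result = w^5*(5+9) = w^5*14

w^5*14


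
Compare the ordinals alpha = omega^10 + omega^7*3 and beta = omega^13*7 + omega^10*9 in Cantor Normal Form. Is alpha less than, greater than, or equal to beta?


Compare term by term from highest exponent:
alpha = omega^10 + omega^7*3
beta = omega^13*7 + omega^10*9
Term 1: alpha has omega^10*1, beta has omega^13*7
Term 2: alpha has omega^7*3, beta has omega^10*9
Result: alpha < beta

alpha < beta


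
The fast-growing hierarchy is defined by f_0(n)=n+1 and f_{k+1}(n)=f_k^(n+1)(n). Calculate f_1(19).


f_1(19) = f_0^20(19)
f_0 adds 1 each time, applied 20 times.
f_1(19) = 19 + 20 = 39

39


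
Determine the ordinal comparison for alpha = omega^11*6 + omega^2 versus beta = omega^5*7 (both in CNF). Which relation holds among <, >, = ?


Compare term by term from highest exponent:
alpha = omega^11*6 + omega^2
beta = omega^5*7
Term 1: alpha has omega^11*6, beta has omega^5*7
Term 2: alpha has omega^2*1, beta has omega^0*0
Result: alpha > beta

alpha > beta


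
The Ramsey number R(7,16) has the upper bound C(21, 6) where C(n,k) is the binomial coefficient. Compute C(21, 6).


R(7,16) <= C(7+16-2, 7-1) = C(21, 6)
C(21, 6) = 21! / (6! * 15!)
= 54264

54264


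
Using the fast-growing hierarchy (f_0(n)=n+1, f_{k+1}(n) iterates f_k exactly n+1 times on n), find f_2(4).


f_2(4) = f_1^5(4)
f_1(m) = 2m + 1.
Iterating: f_1^k(n) = 2^k*(n+1) - 1.
f_2(4) = 2^5*(4+1) - 1 = 32*5 - 1 = 159

159


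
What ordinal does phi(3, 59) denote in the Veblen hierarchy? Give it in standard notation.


phi(3, 59):
phi(3, beta) = eta_beta (the beta-th eta number, fixed point of zeta).
phi(3, 59) = eta_59

eta_59


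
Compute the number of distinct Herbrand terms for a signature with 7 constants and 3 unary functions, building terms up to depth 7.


Herbrand terms by depth:
Depth 0: 7 constants
Depth 1: 21 new terms (running total: 28)
Depth 2: 63 new terms (running total: 91)
Depth 3: 189 new terms (running total: 280)
Depth 4: 567 new terms (running total: 847)
Depth 5: 1701 new terms (running total: 2548)
Depth 6: 5103 new terms (running total: 7651)
Depth 7: 15309 new terms (running total: 22960)
Total distinct ground terms = 22960

22960


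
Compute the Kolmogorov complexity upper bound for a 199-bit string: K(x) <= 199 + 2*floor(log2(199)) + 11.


floor(log2(199)) = 7
2 * 7 = 14
K(x) <= 199 + 14 + 11 = 224

224


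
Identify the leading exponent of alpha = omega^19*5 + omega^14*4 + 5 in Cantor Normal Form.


CNF: omega^19*5 + omega^14*4 + 5
The leading term is omega^19*5, which has exponent 19.

19


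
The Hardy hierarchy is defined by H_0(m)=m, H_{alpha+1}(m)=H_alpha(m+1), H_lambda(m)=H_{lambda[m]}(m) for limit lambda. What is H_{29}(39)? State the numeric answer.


H_29(39):
For finite ordinals k, H_k(n) = n + k (each successor step adds 1).
H_29(39) = 39 + 29 = 68

68


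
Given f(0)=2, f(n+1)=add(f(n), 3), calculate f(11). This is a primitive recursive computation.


f(0) = 2
f(1) = add(f(0), 3) = add(2, 3) = 5
f(2) = add(f(1), 3) = add(5, 3) = 8
f(3) = add(f(2), 3) = add(8, 3) = 11
f(4) = add(f(3), 3) = add(11, 3) = 14
f(5) = add(f(4), 3) = add(14, 3) = 17
f(6) = add(f(5), 3) = add(17, 3) = 20
f(7) = add(f(6), 3) = add(20, 3) = 23
f(8) = add(f(7), 3) = add(23, 3) = 26
f(9) = add(f(8), 3) = add(26, 3) = 29
f(10) = add(f(9), 3) = add(29, 3) = 32
f(11) = add(f(10), 3) = add(32, 3) = 35


35


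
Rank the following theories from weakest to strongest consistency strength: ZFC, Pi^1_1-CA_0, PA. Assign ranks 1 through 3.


Ordering by consistency strength:
1. PA
2. Pi^1_1-CA_0
3. ZFC


ZFC=3, Pi^1_1-CA_0=2, PA=1


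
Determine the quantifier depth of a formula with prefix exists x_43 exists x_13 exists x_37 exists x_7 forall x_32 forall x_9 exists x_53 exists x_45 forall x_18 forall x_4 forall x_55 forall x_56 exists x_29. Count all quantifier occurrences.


Quantifier prefix has 13 quantifier symbols.
Quantifier depth = 13

13


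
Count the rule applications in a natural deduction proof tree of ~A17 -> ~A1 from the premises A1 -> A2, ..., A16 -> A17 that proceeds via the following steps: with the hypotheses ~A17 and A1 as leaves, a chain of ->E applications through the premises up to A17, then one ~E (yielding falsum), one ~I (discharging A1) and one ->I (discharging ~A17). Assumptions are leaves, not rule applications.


From hypothesis A1, 16 ->E steps along the 16 premises yield A17.
~E with hypothesis ~A17 gives falsum (1 node); ~I discharging A1 gives ~A1 (1 node); ->I discharging ~A17 gives the goal (1 node).
Total = 16 + 3 = 19 inference nodes.

19


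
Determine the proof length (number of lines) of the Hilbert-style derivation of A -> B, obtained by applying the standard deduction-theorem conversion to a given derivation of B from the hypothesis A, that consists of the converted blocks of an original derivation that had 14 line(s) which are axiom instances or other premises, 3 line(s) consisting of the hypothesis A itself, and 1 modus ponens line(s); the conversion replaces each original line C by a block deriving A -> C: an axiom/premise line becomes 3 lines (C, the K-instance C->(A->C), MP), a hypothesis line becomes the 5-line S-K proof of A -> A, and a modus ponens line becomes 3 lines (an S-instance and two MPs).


Deduction-theorem conversion, block by block:
- 14 axiom/premise lines -> 3 lines each = 42
- 3 hypothesis lines -> 5 lines each (identity proof A->A) = 15
- 1 MP lines -> 3 lines each (S-instance, MP, MP) = 3
Total = 42 + 15 + 3 = 60 lines.

60


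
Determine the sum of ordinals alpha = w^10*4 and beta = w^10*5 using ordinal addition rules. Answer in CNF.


Ordinal addition w^10*4 + w^10*5:
Both terms have the same exponent 10.
w^e*c + w^e*d = w^e*(c+d).
Result = w^10*(4+5) = w^10*9

w^10*9


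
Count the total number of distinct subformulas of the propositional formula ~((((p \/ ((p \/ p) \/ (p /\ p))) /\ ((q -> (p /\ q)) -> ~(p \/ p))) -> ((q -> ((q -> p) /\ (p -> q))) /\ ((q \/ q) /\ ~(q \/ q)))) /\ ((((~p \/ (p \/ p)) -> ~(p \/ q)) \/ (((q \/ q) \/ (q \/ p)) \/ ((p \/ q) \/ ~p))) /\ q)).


Formula: ~((((p \/ ((p \/ p) \/ (p /\ p))) /\ ((q -> (p /\ q)) -> ~(p \/ p))) -> ((q -> ((q -> p) /\ (p -> q))) /\ ((q \/ q) /\ ~(q \/ q)))) /\ ((((~p \/ (p \/ p)) -> ~(p \/ q)) \/ (((q \/ q) \/ (q \/ p)) \/ ((p \/ q) \/ ~p))) /\ q))
Subformulas found:
  1. p
  2. q
  3. ~p
  4. (q \/ p)
  5. (p /\ q)
  6. (q -> p)
  7. (p -> q)
  8. (p \/ p)
  9. (p \/ q)
  10. (p /\ p)
  11. (q \/ q)
  12. ~(p \/ q)
  13. ~(q \/ q)
  14. ~(p \/ p)
  15. (q -> (p /\ q))
  16. ((p \/ q) \/ ~p)
  17. (~p \/ (p \/ p))
  18. ((p \/ p) \/ (p /\ p))
  19. ((q \/ q) \/ (q \/ p))
  20. ((q -> p) /\ (p -> q))
  21. ((q \/ q) /\ ~(q \/ q))
  22. (q -> ((q -> p) /\ (p -> q)))
  23. (p \/ ((p \/ p) \/ (p /\ p)))
  24. ((q -> (p /\ q)) -> ~(p \/ p))
  25. ((~p \/ (p \/ p)) -> ~(p \/ q))
  26. (((q \/ q) \/ (q \/ p)) \/ ((p \/ q) \/ ~p))
  27. ((q -> ((q -> p) /\ (p -> q))) /\ ((q \/ q) /\ ~(q \/ q)))
  28. ((p \/ ((p \/ p) \/ (p /\ p))) /\ ((q -> (p /\ q)) -> ~(p \/ p)))
  29. (((~p \/ (p \/ p)) -> ~(p \/ q)) \/ (((q \/ q) \/ (q \/ p)) \/ ((p \/ q) \/ ~p)))
  30. ((((~p \/ (p \/ p)) -> ~(p \/ q)) \/ (((q \/ q) \/ (q \/ p)) \/ ((p \/ q) \/ ~p))) /\ q)
  31. (((p \/ ((p \/ p) \/ (p /\ p))) /\ ((q -> (p /\ q)) -> ~(p \/ p))) -> ((q -> ((q -> p) /\ (p -> q))) /\ ((q \/ q) /\ ~(q \/ q))))
  32. ((((p \/ ((p \/ p) \/ (p /\ p))) /\ ((q -> (p /\ q)) -> ~(p \/ p))) -> ((q -> ((q -> p) /\ (p -> q))) /\ ((q \/ q) /\ ~(q \/ q)))) /\ ((((~p \/ (p \/ p)) -> ~(p \/ q)) \/ (((q \/ q) \/ (q \/ p)) \/ ((p \/ q) \/ ~p))) /\ q))
  33. ~((((p \/ ((p \/ p) \/ (p /\ p))) /\ ((q -> (p /\ q)) -> ~(p \/ p))) -> ((q -> ((q -> p) /\ (p -> q))) /\ ((q \/ q) /\ ~(q \/ q)))) /\ ((((~p \/ (p \/ p)) -> ~(p \/ q)) \/ (((q \/ q) \/ (q \/ p)) \/ ((p \/ q) \/ ~p))) /\ q))
Total distinct subformulas = 33

33


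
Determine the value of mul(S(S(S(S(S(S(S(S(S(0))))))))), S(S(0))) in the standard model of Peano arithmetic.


mul(S^9(0), S^2(0)):
S^9(0) = 9
S^2(0) = 2
9 * 2 = 18

18


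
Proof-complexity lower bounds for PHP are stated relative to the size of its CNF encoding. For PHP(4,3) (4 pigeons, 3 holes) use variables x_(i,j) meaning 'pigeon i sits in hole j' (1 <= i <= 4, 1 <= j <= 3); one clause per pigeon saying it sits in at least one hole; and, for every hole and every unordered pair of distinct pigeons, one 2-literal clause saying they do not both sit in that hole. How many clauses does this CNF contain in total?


PHP(4,3): 4 pigeons, 3 holes, 4*3 = 12 variables.
- pigeon clauses: one per pigeon -> 4 clauses
- hole clauses: 3 holes * C(4,2) = 3 * 6 -> 18 clauses
Total clauses = 4 + 18 = 22

22


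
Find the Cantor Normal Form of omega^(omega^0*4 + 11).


omega^(omega^0*4 + 11):
omega^0 = 1, so the exponent is 4 + 11 = 15 (finite ordinal addition).
Result = omega^15, already a single CNF term.

omega^15


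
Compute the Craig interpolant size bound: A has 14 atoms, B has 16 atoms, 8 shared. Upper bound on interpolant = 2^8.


Shared atoms = 8
Craig interpolant size bound = 2^8
= 256

256


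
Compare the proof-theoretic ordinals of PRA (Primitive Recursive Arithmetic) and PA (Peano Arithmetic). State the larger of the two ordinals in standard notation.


Proof-theoretic ordinal of PRA (Primitive Recursive Arithmetic): omega^omega
Proof-theoretic ordinal of PA (Peano Arithmetic): epsilon_0
Comparing: omega^omega < epsilon_0.
The larger ordinal is epsilon_0 (from PA (Peano Arithmetic)).

epsilon_0
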